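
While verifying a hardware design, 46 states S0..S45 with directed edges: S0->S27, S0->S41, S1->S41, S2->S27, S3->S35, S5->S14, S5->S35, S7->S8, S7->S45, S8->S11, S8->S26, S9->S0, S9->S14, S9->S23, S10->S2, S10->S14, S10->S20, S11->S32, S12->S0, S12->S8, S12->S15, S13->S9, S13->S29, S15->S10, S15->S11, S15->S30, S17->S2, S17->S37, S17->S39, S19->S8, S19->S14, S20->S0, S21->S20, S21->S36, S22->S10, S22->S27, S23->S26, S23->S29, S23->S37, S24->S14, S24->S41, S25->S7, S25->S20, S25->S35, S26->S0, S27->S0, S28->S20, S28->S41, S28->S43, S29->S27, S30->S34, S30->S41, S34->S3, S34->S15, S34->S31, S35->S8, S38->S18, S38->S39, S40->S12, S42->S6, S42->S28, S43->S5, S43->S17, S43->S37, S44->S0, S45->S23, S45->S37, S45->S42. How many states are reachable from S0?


BFS from S0:
  layer 0: {S0}
  layer 1: {S27, S41}
Reachable set: {S0, S27, S41}
Count = 3

3


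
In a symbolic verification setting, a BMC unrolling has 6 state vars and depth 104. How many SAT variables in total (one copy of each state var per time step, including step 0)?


BMC unrolls to depth k, creating one copy of each state var for steps 0..k.
Step count = 104 + 1 = 105 (steps 0 through 104)
Vars per step = 6
Total = 6 * 105 = 630

630


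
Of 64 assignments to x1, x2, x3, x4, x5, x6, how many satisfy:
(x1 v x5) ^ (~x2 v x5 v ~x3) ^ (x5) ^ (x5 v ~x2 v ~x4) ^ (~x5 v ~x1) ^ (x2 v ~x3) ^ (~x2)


CNF with 7 clauses over 6 vars (64 assignments).
An assignment satisfies CNF iff every clause has >=1 true literal.
Check each row (bits = x1,x2,x3,x4,x5,x6; clause T/F shown):
  row 0 [000000]: clauses=FTFTTTT -> 0
  row 1 [000001]: clauses=FTFTTTT -> 0
  row 2 [000010]: clauses=TTTTTTT -> 1
  row 3 [000011]: clauses=TTTTTTT -> 1
  row 4 [000100]: clauses=FTFTTTT -> 0
  (every remaining row is evaluated the same way; all 64 results are listed next)
Full result column, 8 rows per line (x1,x2,x3 fixed per line; x4,x5,x6 runs 000..111 left to right):
  rows 0-7 [x1,x2,x3=000]: 00110011  (ones: 4)
  rows 8-15 [x1,x2,x3=001]: 00000000  (ones: 0)
  rows 16-23 [x1,x2,x3=010]: 00000000  (ones: 0)
  rows 24-31 [x1,x2,x3=011]: 00000000  (ones: 0)
  rows 32-39 [x1,x2,x3=100]: 00000000  (ones: 0)
  rows 40-47 [x1,x2,x3=101]: 00000000  (ones: 0)
  rows 48-55 [x1,x2,x3=110]: 00000000  (ones: 0)
  rows 56-63 [x1,x2,x3=111]: 00000000  (ones: 0)
Satisfying assignments = 4+0+0+0+0+0+0+0 = 4

4


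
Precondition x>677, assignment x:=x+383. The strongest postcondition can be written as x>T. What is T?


Formula: sp(P, x:=E) = exists old_x. (x = E[old_x/x]) AND P[old_x/x] (old_x is the value of x before the assignment; eliminate old_x by solving x = E[old_x/x] for old_x)
Step 1: Precondition P: x>677, i.e. old_x > 677
Step 2: Assignment gives x = old_x + 383, so old_x = x - 383
Step 3: Substitute into P: x - 383 > 677
Step 4: Simplify: x > 677+383 = 1060

1060


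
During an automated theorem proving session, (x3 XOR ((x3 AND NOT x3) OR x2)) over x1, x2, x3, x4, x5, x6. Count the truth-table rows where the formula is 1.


Formula: (x3 XOR ((x3 AND NOT x3) OR x2)) over 6 vars (64 rows)
Evaluate each row (x1, x2, x3, x4, x5, x6 as bits, MSB first):
  row 0 [000000]: (0 XOR ((0 AND NOT 0) OR 0)) -> 0
  row 1 [000001]: (0 XOR ((0 AND NOT 0) OR 0)) -> 0
  row 2 [000010]: (0 XOR ((0 AND NOT 0) OR 0)) -> 0
  row 3 [000011]: (0 XOR ((0 AND NOT 0) OR 0)) -> 0
  row 4 [000100]: (0 XOR ((0 AND NOT 0) OR 0)) -> 0
  (every remaining row is evaluated the same way; all 64 results are listed next)
Full result column, 8 rows per line (x1,x2,x3 fixed per line; x4,x5,x6 runs 000..111 left to right):
  rows 0-7 [x1,x2,x3=000]: 00000000  (ones: 0)
  rows 8-15 [x1,x2,x3=001]: 11111111  (ones: 8)
  rows 16-23 [x1,x2,x3=010]: 11111111  (ones: 8)
  rows 24-31 [x1,x2,x3=011]: 00000000  (ones: 0)
  rows 32-39 [x1,x2,x3=100]: 00000000  (ones: 0)
  rows 40-47 [x1,x2,x3=101]: 11111111  (ones: 8)
  rows 48-55 [x1,x2,x3=110]: 11111111  (ones: 8)
  rows 56-63 [x1,x2,x3=111]: 00000000  (ones: 0)
Count of 1-rows = 0+8+8+0+0+8+8+0 = 32

32


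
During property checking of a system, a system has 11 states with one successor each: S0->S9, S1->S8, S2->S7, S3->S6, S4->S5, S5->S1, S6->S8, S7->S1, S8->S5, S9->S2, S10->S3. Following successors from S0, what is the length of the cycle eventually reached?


Trace from S0 until a state repeats:
  S0 -> S9 -> S2 -> S7 -> S1 -> S8 -> S5 -> S1
S1 first seen at step 4, revisited at step 7.
Cycle length = 7 - 4 = 3

3


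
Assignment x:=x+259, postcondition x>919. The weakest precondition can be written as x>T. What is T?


Formula: wp(x:=E, P) = P[E/x] (substitute E for x in postcondition)
Step 1: Postcondition: x>919
Step 2: Substitute x+259 for x: x+259>919
Step 3: Solve for x: x > 919-259 = 660

660


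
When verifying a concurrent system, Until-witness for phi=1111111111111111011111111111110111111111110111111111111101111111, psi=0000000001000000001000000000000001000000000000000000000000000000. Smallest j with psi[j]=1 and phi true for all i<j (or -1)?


(phi U psi) at 0: need smallest j with psi[j]=1 and phi[i]=1 for all i in [0,j).
Scan from step 0:
  step 0: phi=1, psi=0 -> continue
  step 1: phi=1, psi=0 -> continue
  step 2: phi=1, psi=0 -> continue
  step 3: phi=1, psi=0 -> continue
  step 9: psi=1 and phi held for [0,9) -> witness found
Witness step = 9

9


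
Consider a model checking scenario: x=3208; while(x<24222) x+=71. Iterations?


Step 1: x goes from 3208 toward 24222 by 71; the body runs while x<24222, so iterations = ceil((bound-start)/step)
Step 2: Distance=21014
Step 3: ceil(21014/71)=296

296


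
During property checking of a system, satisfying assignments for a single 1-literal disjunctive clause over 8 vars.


Step 1: Total=2^8=256
Step 2: Unsat when all 1 false: 2^7=128
Step 3: Sat=256-128=128

128


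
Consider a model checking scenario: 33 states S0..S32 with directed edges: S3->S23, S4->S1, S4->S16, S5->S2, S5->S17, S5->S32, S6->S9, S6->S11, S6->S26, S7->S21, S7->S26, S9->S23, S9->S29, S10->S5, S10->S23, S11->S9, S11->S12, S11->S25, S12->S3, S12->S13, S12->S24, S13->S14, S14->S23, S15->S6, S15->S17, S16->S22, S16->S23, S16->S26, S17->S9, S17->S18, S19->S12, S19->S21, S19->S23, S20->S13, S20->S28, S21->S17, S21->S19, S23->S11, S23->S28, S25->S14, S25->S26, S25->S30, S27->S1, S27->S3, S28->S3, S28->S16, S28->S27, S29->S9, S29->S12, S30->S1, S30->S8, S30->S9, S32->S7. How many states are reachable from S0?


BFS from S0:
  layer 0: {S0}
Reachable set: {S0}
Count = 1

1


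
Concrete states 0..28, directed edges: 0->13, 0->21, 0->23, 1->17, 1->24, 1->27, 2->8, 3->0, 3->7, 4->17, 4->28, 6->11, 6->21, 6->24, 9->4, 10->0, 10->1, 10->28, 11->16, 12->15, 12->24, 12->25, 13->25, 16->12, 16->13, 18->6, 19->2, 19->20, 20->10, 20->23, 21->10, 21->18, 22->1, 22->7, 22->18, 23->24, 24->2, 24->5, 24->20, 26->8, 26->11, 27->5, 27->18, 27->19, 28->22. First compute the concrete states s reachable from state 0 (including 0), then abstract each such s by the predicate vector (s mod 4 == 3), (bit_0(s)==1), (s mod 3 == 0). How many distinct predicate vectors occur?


BFS from 0:
Concrete reachable: {0, 1, 2, 5, 6, 7, 8, 10, 11, 12, 13, 15, 16, 17, 18, 19, 20, 21, 22, 23, 24, 25, 27, 28}
Abstract via predicates (s mod 4 == 3), (bit_0(s)==1), (s mod 3 == 0):
  (0,0,0) <- {2, 8, 10, 16, 20, 22, 28}
  (0,0,1) <- {0, 6, 12, 18, 24}
  (0,1,0) <- {1, 5, 13, 17, 25}
  (0,1,1) <- {21}
  (1,1,0) <- {7, 11, 19, 23}
  (1,1,1) <- {15, 27}
Distinct abstract states = 6

6


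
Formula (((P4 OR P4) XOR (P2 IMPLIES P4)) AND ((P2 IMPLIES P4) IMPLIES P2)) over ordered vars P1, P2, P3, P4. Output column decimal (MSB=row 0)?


Formula: (((P4 OR P4) XOR (P2 IMPLIES P4)) AND ((P2 IMPLIES P4) IMPLIES P2)) over P1, P2, P3, P4 (16 rows)
Evaluate each row (bits = P1,P2,P3,P4, MSB first):
  row 0 [0000]: (((0 OR 0) XOR (0 IMPLIES 0)) AND ((0 IMPLIES 0) IMPLIES 0)) -> 0
  row 1 [0001]: (((1 OR 1) XOR (0 IMPLIES 1)) AND ((0 IMPLIES 1) IMPLIES 0)) -> 0
  row 2 [0010]: (((0 OR 0) XOR (0 IMPLIES 0)) AND ((0 IMPLIES 0) IMPLIES 0)) -> 0
  row 3 [0011]: (((1 OR 1) XOR (0 IMPLIES 1)) AND ((0 IMPLIES 1) IMPLIES 0)) -> 0
  row 4 [0100]: (((0 OR 0) XOR (1 IMPLIES 0)) AND ((1 IMPLIES 0) IMPLIES 1)) -> 0
  row 5 [0101]: (((1 OR 1) XOR (1 IMPLIES 1)) AND ((1 IMPLIES 1) IMPLIES 1)) -> 0
  row 6 [0110]: (((0 OR 0) XOR (1 IMPLIES 0)) AND ((1 IMPLIES 0) IMPLIES 1)) -> 0
  row 7 [0111]: (((1 OR 1) XOR (1 IMPLIES 1)) AND ((1 IMPLIES 1) IMPLIES 1)) -> 0
  row 8 [1000]: (((0 OR 0) XOR (0 IMPLIES 0)) AND ((0 IMPLIES 0) IMPLIES 0)) -> 0
  row 9 [1001]: (((1 OR 1) XOR (0 IMPLIES 1)) AND ((0 IMPLIES 1) IMPLIES 0)) -> 0
  row 10 [1010]: (((0 OR 0) XOR (0 IMPLIES 0)) AND ((0 IMPLIES 0) IMPLIES 0)) -> 0
  row 11 [1011]: (((1 OR 1) XOR (0 IMPLIES 1)) AND ((0 IMPLIES 1) IMPLIES 0)) -> 0
  row 12 [1100]: (((0 OR 0) XOR (1 IMPLIES 0)) AND ((1 IMPLIES 0) IMPLIES 1)) -> 0
  row 13 [1101]: (((1 OR 1) XOR (1 IMPLIES 1)) AND ((1 IMPLIES 1) IMPLIES 1)) -> 0
  row 14 [1110]: (((0 OR 0) XOR (1 IMPLIES 0)) AND ((1 IMPLIES 0) IMPLIES 1)) -> 0
  row 15 [1111]: (((1 OR 1) XOR (1 IMPLIES 1)) AND ((1 IMPLIES 1) IMPLIES 1)) -> 0
Full result column, 4 rows per line (P1,P2 fixed per line; P3,P4 runs 00..11 left to right):
  rows 0-3 [P1,P2=00]: 0000  = hex 0
  rows 4-7 [P1,P2=01]: 0000  = hex 0
  rows 8-11 [P1,P2=10]: 0000  = hex 0
  rows 12-15 [P1,P2=11]: 0000  = hex 0
Output column (row 0 .. row 15) = 0000000000000000
Output column grouped in 4s = 0000 0000 0000 0000 = 0x0000
Convert to decimal digit by digit (value = value*16 + digit):
  0 -> 0
  0*16 + 0 = 0
  0*16 + 0 = 0
  0*16 + 0 = 0
Decimal = 0

0


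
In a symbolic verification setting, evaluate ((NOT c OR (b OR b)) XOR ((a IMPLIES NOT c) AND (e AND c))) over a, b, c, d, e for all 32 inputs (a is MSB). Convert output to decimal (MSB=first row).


Formula: ((NOT c OR (b OR b)) XOR ((a IMPLIES NOT c) AND (e AND c))) over a, b, c, d, e (32 rows)
Evaluate each row (bits = a,b,c,d,e, MSB first):
  row 0 [00000]: ((NOT 0 OR (0 OR 0)) XOR ((0 IMPLIES NOT 0) AND (0 AND 0))) -> 1
  row 1 [00001]: ((NOT 0 OR (0 OR 0)) XOR ((0 IMPLIES NOT 0) AND (1 AND 0))) -> 1
  row 2 [00010]: ((NOT 0 OR (0 OR 0)) XOR ((0 IMPLIES NOT 0) AND (0 AND 0))) -> 1
  row 3 [00011]: ((NOT 0 OR (0 OR 0)) XOR ((0 IMPLIES NOT 0) AND (1 AND 0))) -> 1
  row 4 [00100]: ((NOT 1 OR (0 OR 0)) XOR ((0 IMPLIES NOT 1) AND (0 AND 1))) -> 0
  row 5 [00101]: ((NOT 1 OR (0 OR 0)) XOR ((0 IMPLIES NOT 1) AND (1 AND 1))) -> 1
  row 6 [00110]: ((NOT 1 OR (0 OR 0)) XOR ((0 IMPLIES NOT 1) AND (0 AND 1))) -> 0
  row 7 [00111]: ((NOT 1 OR (0 OR 0)) XOR ((0 IMPLIES NOT 1) AND (1 AND 1))) -> 1
  row 8 [01000]: ((NOT 0 OR (1 OR 1)) XOR ((0 IMPLIES NOT 0) AND (0 AND 0))) -> 1
  row 9 [01001]: ((NOT 0 OR (1 OR 1)) XOR ((0 IMPLIES NOT 0) AND (1 AND 0))) -> 1
  row 10 [01010]: ((NOT 0 OR (1 OR 1)) XOR ((0 IMPLIES NOT 0) AND (0 AND 0))) -> 1
  row 11 [01011]: ((NOT 0 OR (1 OR 1)) XOR ((0 IMPLIES NOT 0) AND (1 AND 0))) -> 1
  row 12 [01100]: ((NOT 1 OR (1 OR 1)) XOR ((0 IMPLIES NOT 1) AND (0 AND 1))) -> 1
  row 13 [01101]: ((NOT 1 OR (1 OR 1)) XOR ((0 IMPLIES NOT 1) AND (1 AND 1))) -> 0
  row 14 [01110]: ((NOT 1 OR (1 OR 1)) XOR ((0 IMPLIES NOT 1) AND (0 AND 1))) -> 1
  row 15 [01111]: ((NOT 1 OR (1 OR 1)) XOR ((0 IMPLIES NOT 1) AND (1 AND 1))) -> 0
  row 16 [10000]: ((NOT 0 OR (0 OR 0)) XOR ((1 IMPLIES NOT 0) AND (0 AND 0))) -> 1
  row 17 [10001]: ((NOT 0 OR (0 OR 0)) XOR ((1 IMPLIES NOT 0) AND (1 AND 0))) -> 1
  row 18 [10010]: ((NOT 0 OR (0 OR 0)) XOR ((1 IMPLIES NOT 0) AND (0 AND 0))) -> 1
  row 19 [10011]: ((NOT 0 OR (0 OR 0)) XOR ((1 IMPLIES NOT 0) AND (1 AND 0))) -> 1
  row 20 [10100]: ((NOT 1 OR (0 OR 0)) XOR ((1 IMPLIES NOT 1) AND (0 AND 1))) -> 0
  row 21 [10101]: ((NOT 1 OR (0 OR 0)) XOR ((1 IMPLIES NOT 1) AND (1 AND 1))) -> 0
  row 22 [10110]: ((NOT 1 OR (0 OR 0)) XOR ((1 IMPLIES NOT 1) AND (0 AND 1))) -> 0
  row 23 [10111]: ((NOT 1 OR (0 OR 0)) XOR ((1 IMPLIES NOT 1) AND (1 AND 1))) -> 0
  row 24 [11000]: ((NOT 0 OR (1 OR 1)) XOR ((1 IMPLIES NOT 0) AND (0 AND 0))) -> 1
  row 25 [11001]: ((NOT 0 OR (1 OR 1)) XOR ((1 IMPLIES NOT 0) AND (1 AND 0))) -> 1
  row 26 [11010]: ((NOT 0 OR (1 OR 1)) XOR ((1 IMPLIES NOT 0) AND (0 AND 0))) -> 1
  row 27 [11011]: ((NOT 0 OR (1 OR 1)) XOR ((1 IMPLIES NOT 0) AND (1 AND 0))) -> 1
  row 28 [11100]: ((NOT 1 OR (1 OR 1)) XOR ((1 IMPLIES NOT 1) AND (0 AND 1))) -> 1
  row 29 [11101]: ((NOT 1 OR (1 OR 1)) XOR ((1 IMPLIES NOT 1) AND (1 AND 1))) -> 1
  row 30 [11110]: ((NOT 1 OR (1 OR 1)) XOR ((1 IMPLIES NOT 1) AND (0 AND 1))) -> 1
  row 31 [11111]: ((NOT 1 OR (1 OR 1)) XOR ((1 IMPLIES NOT 1) AND (1 AND 1))) -> 1
Full result column, 4 rows per line (a,b,c fixed per line; d,e runs 00..11 left to right):
  rows 0-3 [a,b,c=000]: 1111  = hex F
  rows 4-7 [a,b,c=001]: 0101  = hex 5
  rows 8-11 [a,b,c=010]: 1111  = hex F
  rows 12-15 [a,b,c=011]: 1010  = hex A
  rows 16-19 [a,b,c=100]: 1111  = hex F
  rows 20-23 [a,b,c=101]: 0000  = hex 0
  rows 24-27 [a,b,c=110]: 1111  = hex F
  rows 28-31 [a,b,c=111]: 1111  = hex F
Output column (row 0 .. row 31) = 11110101111110101111000011111111
Output column grouped in 4s = 1111 0101 1111 1010 1111 0000 1111 1111 = 0xF5FAF0FF
Convert to decimal digit by digit (value = value*16 + digit):
  F -> 15
  15*16 + 5 = 245
  245*16 + 15 (F) = 3935
  3935*16 + 10 (A) = 62970
  62970*16 + 15 (F) = 1007535
  1007535*16 + 0 = 16120560
  16120560*16 + 15 (F) = 257928975
  257928975*16 + 15 (F) = 4126863615
Decimal = 4126863615

4126863615


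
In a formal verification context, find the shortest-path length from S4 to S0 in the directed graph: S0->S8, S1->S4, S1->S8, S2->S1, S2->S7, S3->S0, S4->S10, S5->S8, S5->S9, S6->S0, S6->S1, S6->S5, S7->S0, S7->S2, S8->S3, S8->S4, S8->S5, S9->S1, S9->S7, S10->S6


BFS layer-by-layer from S4:
  dist 0: {S4}
  dist 1: {S10}
  dist 2: {S6}
  dist 3: {S0, S1, S5}
  -> S0 reached at distance 3
Shortest path length = 3

3


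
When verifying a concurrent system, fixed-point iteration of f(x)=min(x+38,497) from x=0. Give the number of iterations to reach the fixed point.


Step 1: x=0, cap=497, increment=38
Step 2: x grows by 38 each step until capped at 497; fixed point is x=497
Step 3: iterations = ceil(497/38) = 14

14


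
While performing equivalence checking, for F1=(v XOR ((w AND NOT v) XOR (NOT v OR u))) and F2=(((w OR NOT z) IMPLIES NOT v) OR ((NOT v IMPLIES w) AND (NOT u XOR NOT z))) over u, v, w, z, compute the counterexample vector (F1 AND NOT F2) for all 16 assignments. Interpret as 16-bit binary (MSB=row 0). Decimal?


F1 = (v XOR ((w AND NOT v) XOR (NOT v OR u)))
F2 = (((w OR NOT z) IMPLIES NOT v) OR ((NOT v IMPLIES w) AND (NOT u XOR NOT z)))
Counterexample to F1=>F2 is where F1=1 and F2=0.
Evaluate each row (bits = u,v,w,z, MSB first):
  row 0 [0000]: F1=1 F2=1 -> F1&~F2 -> 0
  row 1 [0001]: F1=1 F2=1 -> F1&~F2 -> 0
  row 2 [0010]: F1=0 F2=1 -> F1&~F2 -> 0
  row 3 [0011]: F1=0 F2=1 -> F1&~F2 -> 0
  row 4 [0100]: F1=1 F2=0 -> F1&~F2 -> 1
  row 5 [0101]: F1=1 F2=1 -> F1&~F2 -> 0
  row 6 [0110]: F1=1 F2=0 -> F1&~F2 -> 1
  row 7 [0111]: F1=1 F2=1 -> F1&~F2 -> 0
  row 8 [1000]: F1=1 F2=1 -> F1&~F2 -> 0
  row 9 [1001]: F1=1 F2=1 -> F1&~F2 -> 0
  row 10 [1010]: F1=0 F2=1 -> F1&~F2 -> 0
  row 11 [1011]: F1=0 F2=1 -> F1&~F2 -> 0
  row 12 [1100]: F1=0 F2=1 -> F1&~F2 -> 0
  row 13 [1101]: F1=0 F2=1 -> F1&~F2 -> 0
  row 14 [1110]: F1=0 F2=1 -> F1&~F2 -> 0
  row 15 [1111]: F1=0 F2=0 -> F1&~F2 -> 0
Full result column, 4 rows per line (u,v fixed per line; w,z runs 00..11 left to right):
  rows 0-3 [u,v=00]: 0000  = hex 0
  rows 4-7 [u,v=01]: 1010  = hex A
  rows 8-11 [u,v=10]: 0000  = hex 0
  rows 12-15 [u,v=11]: 0000  = hex 0
Counterexample vector (row 0 .. row 15) = 0000101000000000
Output column grouped in 4s = 0000 1010 0000 0000 = 0x0A00
Convert to decimal digit by digit (value = value*16 + digit):
  0 -> 0
  0*16 + 10 (A) = 10
  10*16 + 0 = 160
  160*16 + 0 = 2560
Decimal = 2560

2560


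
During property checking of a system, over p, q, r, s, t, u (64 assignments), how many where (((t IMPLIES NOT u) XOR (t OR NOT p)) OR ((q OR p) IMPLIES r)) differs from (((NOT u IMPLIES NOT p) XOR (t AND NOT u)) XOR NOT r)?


F1 = (((t IMPLIES NOT u) XOR (t OR NOT p)) OR ((q OR p) IMPLIES r))
F2 = (((NOT u IMPLIES NOT p) XOR (t AND NOT u)) XOR NOT r)
Evaluate both on each of 64 rows (bits = p,q,r,s,t,u):
  row 0 [000000]: F1=1 F2=0 (differ) -> 1
  row 1 [000001]: F1=1 F2=0 (differ) -> 1
  row 2 [000010]: F1=1 F2=1 -> 0
  row 3 [000011]: F1=1 F2=0 (differ) -> 1
  row 4 [000100]: F1=1 F2=0 (differ) -> 1
  (every remaining row is evaluated the same way; all 64 results are listed next)
Full result column, 8 rows per line (p,q,r fixed per line; s,t,u runs 000..111 left to right):
  rows 0-7 [p,q,r=000]: 11011101  (ones: 6)
  rows 8-15 [p,q,r=001]: 00100010  (ones: 2)
  rows 16-23 [p,q,r=010]: 00110011  (ones: 4)
  rows 24-31 [p,q,r=011]: 00100010  (ones: 2)
  rows 32-39 [p,q,r=100]: 01010101  (ones: 4)
  rows 40-47 [p,q,r=101]: 10001000  (ones: 2)
  rows 48-55 [p,q,r=110]: 01010101  (ones: 4)
  rows 56-63 [p,q,r=111]: 10001000  (ones: 2)
Disagreements = 6+2+4+2+4+2+4+2 = 26

26


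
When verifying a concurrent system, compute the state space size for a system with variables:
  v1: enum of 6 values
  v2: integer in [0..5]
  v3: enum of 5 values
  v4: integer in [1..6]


State space = product of domain sizes of all variables.
Domain sizes:
  v1 (enum of 6 values): 6
  v2 (integer in [0..5]): 6
  v3 (enum of 5 values): 5
  v4 (integer in [1..6]): 6
Product = 6 * 6 * 5 * 6 = 1080

1080


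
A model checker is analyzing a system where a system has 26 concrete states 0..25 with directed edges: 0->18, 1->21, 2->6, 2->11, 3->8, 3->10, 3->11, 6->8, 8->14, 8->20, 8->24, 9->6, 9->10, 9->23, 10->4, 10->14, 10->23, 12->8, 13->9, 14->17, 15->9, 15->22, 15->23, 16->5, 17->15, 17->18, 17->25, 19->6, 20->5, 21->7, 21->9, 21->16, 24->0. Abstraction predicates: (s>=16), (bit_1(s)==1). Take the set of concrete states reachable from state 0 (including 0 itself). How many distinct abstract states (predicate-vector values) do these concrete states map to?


BFS from 0:
Concrete reachable: {0, 18}
Abstract via predicates (s>=16), (bit_1(s)==1):
  (0,0) <- {0}
  (1,1) <- {18}
Distinct abstract states = 2

2


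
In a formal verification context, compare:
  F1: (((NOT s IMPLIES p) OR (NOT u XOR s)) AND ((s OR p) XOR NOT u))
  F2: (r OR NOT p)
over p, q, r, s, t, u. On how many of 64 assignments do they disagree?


F1 = (((NOT s IMPLIES p) OR (NOT u XOR s)) AND ((s OR p) XOR NOT u))
F2 = (r OR NOT p)
Evaluate both on each of 64 rows (bits = p,q,r,s,t,u):
  row 0 [000000]: F1=1 F2=1 -> 0
  row 1 [000001]: F1=0 F2=1 (differ) -> 1
  row 2 [000010]: F1=1 F2=1 -> 0
  row 3 [000011]: F1=0 F2=1 (differ) -> 1
  row 4 [000100]: F1=0 F2=1 (differ) -> 1
  (every remaining row is evaluated the same way; all 64 results are listed next)
Full result column, 8 rows per line (p,q,r fixed per line; s,t,u runs 000..111 left to right):
  rows 0-7 [p,q,r=000]: 01011010  (ones: 4)
  rows 8-15 [p,q,r=001]: 01011010  (ones: 4)
  rows 16-23 [p,q,r=010]: 01011010  (ones: 4)
  rows 24-31 [p,q,r=011]: 01011010  (ones: 4)
  rows 32-39 [p,q,r=100]: 01010101  (ones: 4)
  rows 40-47 [p,q,r=101]: 10101010  (ones: 4)
  rows 48-55 [p,q,r=110]: 01010101  (ones: 4)
  rows 56-63 [p,q,r=111]: 10101010  (ones: 4)
Disagreements = 4+4+4+4+4+4+4+4 = 32

32


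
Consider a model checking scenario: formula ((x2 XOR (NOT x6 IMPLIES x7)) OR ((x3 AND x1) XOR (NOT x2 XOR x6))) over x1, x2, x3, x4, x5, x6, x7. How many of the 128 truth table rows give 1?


Formula: ((x2 XOR (NOT x6 IMPLIES x7)) OR ((x3 AND x1) XOR (NOT x2 XOR x6))) over 7 vars (128 rows)
Evaluate each row (x1, x2, x3, x4, x5, x6, x7 as bits, MSB first):
  row 0 [0000000]: ((0 XOR (NOT 0 IMPLIES 0)) OR ((0 AND 0) XOR (NOT 0 XOR 0))) -> 1
  row 1 [0000001]: ((0 XOR (NOT 0 IMPLIES 1)) OR ((0 AND 0) XOR (NOT 0 XOR 0))) -> 1
  row 2 [0000010]: ((0 XOR (NOT 1 IMPLIES 0)) OR ((0 AND 0) XOR (NOT 0 XOR 1))) -> 1
  row 3 [0000011]: ((0 XOR (NOT 1 IMPLIES 1)) OR ((0 AND 0) XOR (NOT 0 XOR 1))) -> 1
  row 4 [0000100]: ((0 XOR (NOT 0 IMPLIES 0)) OR ((0 AND 0) XOR (NOT 0 XOR 0))) -> 1
  (every remaining row is evaluated the same way; all 128 results are listed next)
Full result column, 8 rows per line (x1,x2,x3,x4 fixed per line; x5,x6,x7 runs 000..111 left to right):
  rows 0-7 [x1,x2,x3,x4=0000]: 11111111  (ones: 8)
  rows 8-15 [x1,x2,x3,x4=0001]: 11111111  (ones: 8)
  rows 16-23 [x1,x2,x3,x4=0010]: 11111111  (ones: 8)
  rows 24-31 [x1,x2,x3,x4=0011]: 11111111  (ones: 8)
  rows 32-39 [x1,x2,x3,x4=0100]: 10111011  (ones: 6)
  rows 40-47 [x1,x2,x3,x4=0101]: 10111011  (ones: 6)
  rows 48-55 [x1,x2,x3,x4=0110]: 10111011  (ones: 6)
  rows 56-63 [x1,x2,x3,x4=0111]: 10111011  (ones: 6)
  rows 64-71 [x1,x2,x3,x4=1000]: 11111111  (ones: 8)
  rows 72-79 [x1,x2,x3,x4=1001]: 11111111  (ones: 8)
  rows 80-87 [x1,x2,x3,x4=1010]: 01110111  (ones: 6)
  rows 88-95 [x1,x2,x3,x4=1011]: 01110111  (ones: 6)
  rows 96-103 [x1,x2,x3,x4=1100]: 10111011  (ones: 6)
  rows 104-111 [x1,x2,x3,x4=1101]: 10111011  (ones: 6)
  rows 112-119 [x1,x2,x3,x4=1110]: 11001100  (ones: 4)
  rows 120-127 [x1,x2,x3,x4=1111]: 11001100  (ones: 4)
Count of 1-rows = 8+8+8+8+6+6+6+6+8+8+6+6+6+6+4+4 = 104

104


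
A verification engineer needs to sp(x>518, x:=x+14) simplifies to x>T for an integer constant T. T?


Formula: sp(P, x:=E) = exists old_x. (x = E[old_x/x]) AND P[old_x/x] (old_x is the value of x before the assignment; eliminate old_x by solving x = E[old_x/x] for old_x)
Step 1: Precondition P: x>518, i.e. old_x > 518
Step 2: Assignment gives x = old_x + 14, so old_x = x - 14
Step 3: Substitute into P: x - 14 > 518
Step 4: Simplify: x > 518+14 = 532

532


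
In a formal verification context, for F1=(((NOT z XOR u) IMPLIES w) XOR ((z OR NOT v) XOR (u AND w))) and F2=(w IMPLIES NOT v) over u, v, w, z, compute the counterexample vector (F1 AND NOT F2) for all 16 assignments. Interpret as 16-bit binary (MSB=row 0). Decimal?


F1 = (((NOT z XOR u) IMPLIES w) XOR ((z OR NOT v) XOR (u AND w)))
F2 = (w IMPLIES NOT v)
Counterexample to F1=>F2 is where F1=1 and F2=0.
Evaluate each row (bits = u,v,w,z, MSB first):
  row 0 [0000]: F1=1 F2=1 -> F1&~F2 -> 0
  row 1 [0001]: F1=0 F2=1 -> F1&~F2 -> 0
  row 2 [0010]: F1=0 F2=1 -> F1&~F2 -> 0
  row 3 [0011]: F1=0 F2=1 -> F1&~F2 -> 0
  row 4 [0100]: F1=0 F2=1 -> F1&~F2 -> 0
  row 5 [0101]: F1=0 F2=1 -> F1&~F2 -> 0
  row 6 [0110]: F1=1 F2=0 -> F1&~F2 -> 1
  row 7 [0111]: F1=0 F2=0 -> F1&~F2 -> 0
  row 8 [1000]: F1=0 F2=1 -> F1&~F2 -> 0
  row 9 [1001]: F1=1 F2=1 -> F1&~F2 -> 0
  row 10 [1010]: F1=1 F2=1 -> F1&~F2 -> 0
  row 11 [1011]: F1=1 F2=1 -> F1&~F2 -> 0
  row 12 [1100]: F1=1 F2=1 -> F1&~F2 -> 0
  row 13 [1101]: F1=1 F2=1 -> F1&~F2 -> 0
  row 14 [1110]: F1=0 F2=0 -> F1&~F2 -> 0
  row 15 [1111]: F1=1 F2=0 -> F1&~F2 -> 1
Full result column, 4 rows per line (u,v fixed per line; w,z runs 00..11 left to right):
  rows 0-3 [u,v=00]: 0000  = hex 0
  rows 4-7 [u,v=01]: 0010  = hex 2
  rows 8-11 [u,v=10]: 0000  = hex 0
  rows 12-15 [u,v=11]: 0001  = hex 1
Counterexample vector (row 0 .. row 15) = 0000001000000001
Output column grouped in 4s = 0000 0010 0000 0001 = 0x0201
Convert to decimal digit by digit (value = value*16 + digit):
  0 -> 0
  0*16 + 2 = 2
  2*16 + 0 = 32
  32*16 + 1 = 513
Decimal = 513

513


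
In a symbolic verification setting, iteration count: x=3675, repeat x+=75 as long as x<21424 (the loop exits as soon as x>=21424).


Step 1: x goes from 3675 toward 21424 by 75; the body runs while x<21424, so iterations = ceil((bound-start)/step)
Step 2: Distance=17749
Step 3: ceil(17749/75)=237

237


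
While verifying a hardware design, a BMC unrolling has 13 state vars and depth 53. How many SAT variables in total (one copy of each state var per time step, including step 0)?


BMC unrolls to depth k, creating one copy of each state var for steps 0..k.
Step count = 53 + 1 = 54 (steps 0 through 53)
Vars per step = 13
Total = 13 * 54 = 702

702


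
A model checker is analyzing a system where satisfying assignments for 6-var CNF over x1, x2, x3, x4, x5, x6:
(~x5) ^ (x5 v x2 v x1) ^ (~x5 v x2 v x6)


CNF with 3 clauses over 6 vars (64 assignments).
An assignment satisfies CNF iff every clause has >=1 true literal.
Check each row (bits = x1,x2,x3,x4,x5,x6; clause T/F shown):
  row 0 [000000]: clauses=TFT -> 0
  row 1 [000001]: clauses=TFT -> 0
  row 2 [000010]: clauses=FTF -> 0
  row 3 [000011]: clauses=FTT -> 0
  row 4 [000100]: clauses=TFT -> 0
  (every remaining row is evaluated the same way; all 64 results are listed next)
Full result column, 8 rows per line (x1,x2,x3 fixed per line; x4,x5,x6 runs 000..111 left to right):
  rows 0-7 [x1,x2,x3=000]: 00000000  (ones: 0)
  rows 8-15 [x1,x2,x3=001]: 00000000  (ones: 0)
  rows 16-23 [x1,x2,x3=010]: 11001100  (ones: 4)
  rows 24-31 [x1,x2,x3=011]: 11001100  (ones: 4)
  rows 32-39 [x1,x2,x3=100]: 11001100  (ones: 4)
  rows 40-47 [x1,x2,x3=101]: 11001100  (ones: 4)
  rows 48-55 [x1,x2,x3=110]: 11001100  (ones: 4)
  rows 56-63 [x1,x2,x3=111]: 11001100  (ones: 4)
Satisfying assignments = 0+0+4+4+4+4+4+4 = 24

24


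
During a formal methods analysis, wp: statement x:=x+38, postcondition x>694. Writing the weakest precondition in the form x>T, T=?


Formula: wp(x:=E, P) = P[E/x] (substitute E for x in postcondition)
Step 1: Postcondition: x>694
Step 2: Substitute x+38 for x: x+38>694
Step 3: Solve for x: x > 694-38 = 656

656


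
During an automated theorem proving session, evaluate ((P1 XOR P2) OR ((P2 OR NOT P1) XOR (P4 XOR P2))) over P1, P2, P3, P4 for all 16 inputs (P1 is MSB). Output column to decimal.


Formula: ((P1 XOR P2) OR ((P2 OR NOT P1) XOR (P4 XOR P2))) over P1, P2, P3, P4 (16 rows)
Evaluate each row (bits = P1,P2,P3,P4, MSB first):
  row 0 [0000]: ((0 XOR 0) OR ((0 OR NOT 0) XOR (0 XOR 0))) -> 1
  row 1 [0001]: ((0 XOR 0) OR ((0 OR NOT 0) XOR (1 XOR 0))) -> 0
  row 2 [0010]: ((0 XOR 0) OR ((0 OR NOT 0) XOR (0 XOR 0))) -> 1
  row 3 [0011]: ((0 XOR 0) OR ((0 OR NOT 0) XOR (1 XOR 0))) -> 0
  row 4 [0100]: ((0 XOR 1) OR ((1 OR NOT 0) XOR (0 XOR 1))) -> 1
  row 5 [0101]: ((0 XOR 1) OR ((1 OR NOT 0) XOR (1 XOR 1))) -> 1
  row 6 [0110]: ((0 XOR 1) OR ((1 OR NOT 0) XOR (0 XOR 1))) -> 1
  row 7 [0111]: ((0 XOR 1) OR ((1 OR NOT 0) XOR (1 XOR 1))) -> 1
  row 8 [1000]: ((1 XOR 0) OR ((0 OR NOT 1) XOR (0 XOR 0))) -> 1
  row 9 [1001]: ((1 XOR 0) OR ((0 OR NOT 1) XOR (1 XOR 0))) -> 1
  row 10 [1010]: ((1 XOR 0) OR ((0 OR NOT 1) XOR (0 XOR 0))) -> 1
  row 11 [1011]: ((1 XOR 0) OR ((0 OR NOT 1) XOR (1 XOR 0))) -> 1
  row 12 [1100]: ((1 XOR 1) OR ((1 OR NOT 1) XOR (0 XOR 1))) -> 0
  row 13 [1101]: ((1 XOR 1) OR ((1 OR NOT 1) XOR (1 XOR 1))) -> 1
  row 14 [1110]: ((1 XOR 1) OR ((1 OR NOT 1) XOR (0 XOR 1))) -> 0
  row 15 [1111]: ((1 XOR 1) OR ((1 OR NOT 1) XOR (1 XOR 1))) -> 1
Full result column, 4 rows per line (P1,P2 fixed per line; P3,P4 runs 00..11 left to right):
  rows 0-3 [P1,P2=00]: 1010  = hex A
  rows 4-7 [P1,P2=01]: 1111  = hex F
  rows 8-11 [P1,P2=10]: 1111  = hex F
  rows 12-15 [P1,P2=11]: 0101  = hex 5
Output column (row 0 .. row 15) = 1010111111110101
Output column grouped in 4s = 1010 1111 1111 0101 = 0xAFF5
Convert to decimal digit by digit (value = value*16 + digit):
  A -> 10
  10*16 + 15 (F) = 175
  175*16 + 15 (F) = 2815
  2815*16 + 5 = 45045
Decimal = 45045

45045


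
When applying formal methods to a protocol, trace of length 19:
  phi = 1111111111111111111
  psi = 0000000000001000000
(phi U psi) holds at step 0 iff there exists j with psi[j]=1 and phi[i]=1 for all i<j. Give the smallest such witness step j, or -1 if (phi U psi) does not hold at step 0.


(phi U psi) at 0: need smallest j with psi[j]=1 and phi[i]=1 for all i in [0,j).
Scan from step 0:
  step 0: phi=1, psi=0 -> continue
  step 1: phi=1, psi=0 -> continue
  step 2: phi=1, psi=0 -> continue
  step 3: phi=1, psi=0 -> continue
  step 12: psi=1 and phi held for [0,12) -> witness found
Witness step = 12

12


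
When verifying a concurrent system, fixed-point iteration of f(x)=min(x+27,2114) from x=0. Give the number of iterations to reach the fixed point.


Step 1: x=0, cap=2114, increment=27
Step 2: x grows by 27 each step until capped at 2114; fixed point is x=2114
Step 3: iterations = ceil(2114/27) = 79

79


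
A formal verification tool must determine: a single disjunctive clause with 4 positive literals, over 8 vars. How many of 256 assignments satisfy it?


Step 1: Total=2^8=256
Step 2: Unsat when all 4 false: 2^4=16
Step 3: Sat=256-16=240

240


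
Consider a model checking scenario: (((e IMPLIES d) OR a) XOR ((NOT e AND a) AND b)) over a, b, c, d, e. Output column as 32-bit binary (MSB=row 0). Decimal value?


Formula: (((e IMPLIES d) OR a) XOR ((NOT e AND a) AND b)) over a, b, c, d, e (32 rows)
Evaluate each row (bits = a,b,c,d,e, MSB first):
  row 0 [00000]: (((0 IMPLIES 0) OR 0) XOR ((NOT 0 AND 0) AND 0)) -> 1
  row 1 [00001]: (((1 IMPLIES 0) OR 0) XOR ((NOT 1 AND 0) AND 0)) -> 0
  row 2 [00010]: (((0 IMPLIES 1) OR 0) XOR ((NOT 0 AND 0) AND 0)) -> 1
  row 3 [00011]: (((1 IMPLIES 1) OR 0) XOR ((NOT 1 AND 0) AND 0)) -> 1
  row 4 [00100]: (((0 IMPLIES 0) OR 0) XOR ((NOT 0 AND 0) AND 0)) -> 1
  row 5 [00101]: (((1 IMPLIES 0) OR 0) XOR ((NOT 1 AND 0) AND 0)) -> 0
  row 6 [00110]: (((0 IMPLIES 1) OR 0) XOR ((NOT 0 AND 0) AND 0)) -> 1
  row 7 [00111]: (((1 IMPLIES 1) OR 0) XOR ((NOT 1 AND 0) AND 0)) -> 1
  row 8 [01000]: (((0 IMPLIES 0) OR 0) XOR ((NOT 0 AND 0) AND 1)) -> 1
  row 9 [01001]: (((1 IMPLIES 0) OR 0) XOR ((NOT 1 AND 0) AND 1)) -> 0
  row 10 [01010]: (((0 IMPLIES 1) OR 0) XOR ((NOT 0 AND 0) AND 1)) -> 1
  row 11 [01011]: (((1 IMPLIES 1) OR 0) XOR ((NOT 1 AND 0) AND 1)) -> 1
  row 12 [01100]: (((0 IMPLIES 0) OR 0) XOR ((NOT 0 AND 0) AND 1)) -> 1
  row 13 [01101]: (((1 IMPLIES 0) OR 0) XOR ((NOT 1 AND 0) AND 1)) -> 0
  row 14 [01110]: (((0 IMPLIES 1) OR 0) XOR ((NOT 0 AND 0) AND 1)) -> 1
  row 15 [01111]: (((1 IMPLIES 1) OR 0) XOR ((NOT 1 AND 0) AND 1)) -> 1
  row 16 [10000]: (((0 IMPLIES 0) OR 1) XOR ((NOT 0 AND 1) AND 0)) -> 1
  row 17 [10001]: (((1 IMPLIES 0) OR 1) XOR ((NOT 1 AND 1) AND 0)) -> 1
  row 18 [10010]: (((0 IMPLIES 1) OR 1) XOR ((NOT 0 AND 1) AND 0)) -> 1
  row 19 [10011]: (((1 IMPLIES 1) OR 1) XOR ((NOT 1 AND 1) AND 0)) -> 1
  row 20 [10100]: (((0 IMPLIES 0) OR 1) XOR ((NOT 0 AND 1) AND 0)) -> 1
  row 21 [10101]: (((1 IMPLIES 0) OR 1) XOR ((NOT 1 AND 1) AND 0)) -> 1
  row 22 [10110]: (((0 IMPLIES 1) OR 1) XOR ((NOT 0 AND 1) AND 0)) -> 1
  row 23 [10111]: (((1 IMPLIES 1) OR 1) XOR ((NOT 1 AND 1) AND 0)) -> 1
  row 24 [11000]: (((0 IMPLIES 0) OR 1) XOR ((NOT 0 AND 1) AND 1)) -> 0
  row 25 [11001]: (((1 IMPLIES 0) OR 1) XOR ((NOT 1 AND 1) AND 1)) -> 1
  row 26 [11010]: (((0 IMPLIES 1) OR 1) XOR ((NOT 0 AND 1) AND 1)) -> 0
  row 27 [11011]: (((1 IMPLIES 1) OR 1) XOR ((NOT 1 AND 1) AND 1)) -> 1
  row 28 [11100]: (((0 IMPLIES 0) OR 1) XOR ((NOT 0 AND 1) AND 1)) -> 0
  row 29 [11101]: (((1 IMPLIES 0) OR 1) XOR ((NOT 1 AND 1) AND 1)) -> 1
  row 30 [11110]: (((0 IMPLIES 1) OR 1) XOR ((NOT 0 AND 1) AND 1)) -> 0
  row 31 [11111]: (((1 IMPLIES 1) OR 1) XOR ((NOT 1 AND 1) AND 1)) -> 1
Full result column, 4 rows per line (a,b,c fixed per line; d,e runs 00..11 left to right):
  rows 0-3 [a,b,c=000]: 1011  = hex B
  rows 4-7 [a,b,c=001]: 1011  = hex B
  rows 8-11 [a,b,c=010]: 1011  = hex B
  rows 12-15 [a,b,c=011]: 1011  = hex B
  rows 16-19 [a,b,c=100]: 1111  = hex F
  rows 20-23 [a,b,c=101]: 1111  = hex F
  rows 24-27 [a,b,c=110]: 0101  = hex 5
  rows 28-31 [a,b,c=111]: 0101  = hex 5
Output column (row 0 .. row 31) = 10111011101110111111111101010101
Output column grouped in 4s = 1011 1011 1011 1011 1111 1111 0101 0101 = 0xBBBBFF55
Convert to decimal digit by digit (value = value*16 + digit):
  B -> 11
  11*16 + 11 (B) = 187
  187*16 + 11 (B) = 3003
  3003*16 + 11 (B) = 48059
  48059*16 + 15 (F) = 768959
  768959*16 + 15 (F) = 12303359
  12303359*16 + 5 = 196853749
  196853749*16 + 5 = 3149659989
Decimal = 3149659989

3149659989


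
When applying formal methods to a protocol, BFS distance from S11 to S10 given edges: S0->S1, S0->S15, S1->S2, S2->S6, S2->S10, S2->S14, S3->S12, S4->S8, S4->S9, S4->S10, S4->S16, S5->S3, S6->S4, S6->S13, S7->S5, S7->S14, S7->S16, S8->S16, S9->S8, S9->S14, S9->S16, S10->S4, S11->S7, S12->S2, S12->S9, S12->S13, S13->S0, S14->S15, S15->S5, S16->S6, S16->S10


BFS layer-by-layer from S11:
  dist 0: {S11}
  dist 1: {S7}
  dist 2: {S5, S14, S16}
  dist 3: {S3, S6, S10, S15}
  -> S10 reached at distance 3
Shortest path length = 3

3


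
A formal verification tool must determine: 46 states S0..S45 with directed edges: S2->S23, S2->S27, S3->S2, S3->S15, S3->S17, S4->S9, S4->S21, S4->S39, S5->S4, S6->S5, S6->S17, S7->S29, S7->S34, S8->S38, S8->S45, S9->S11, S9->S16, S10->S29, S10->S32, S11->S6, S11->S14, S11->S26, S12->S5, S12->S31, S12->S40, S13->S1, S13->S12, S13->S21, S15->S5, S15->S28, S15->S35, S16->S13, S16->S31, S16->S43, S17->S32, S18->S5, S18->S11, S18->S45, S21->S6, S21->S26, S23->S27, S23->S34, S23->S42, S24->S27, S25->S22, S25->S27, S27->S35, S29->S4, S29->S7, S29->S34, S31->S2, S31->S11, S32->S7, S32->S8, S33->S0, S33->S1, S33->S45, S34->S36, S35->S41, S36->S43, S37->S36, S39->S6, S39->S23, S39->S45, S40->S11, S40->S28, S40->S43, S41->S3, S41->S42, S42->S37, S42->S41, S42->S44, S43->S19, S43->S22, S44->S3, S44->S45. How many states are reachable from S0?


BFS from S0:
  layer 0: {S0}
Reachable set: {S0}
Count = 1

1


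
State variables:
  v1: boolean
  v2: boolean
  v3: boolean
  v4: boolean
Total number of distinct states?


State space = product of domain sizes of all variables.
Domain sizes:
  v1 (boolean): 2
  v2 (boolean): 2
  v3 (boolean): 2
  v4 (boolean): 2
Product = 2 * 2 * 2 * 2 = 16

16


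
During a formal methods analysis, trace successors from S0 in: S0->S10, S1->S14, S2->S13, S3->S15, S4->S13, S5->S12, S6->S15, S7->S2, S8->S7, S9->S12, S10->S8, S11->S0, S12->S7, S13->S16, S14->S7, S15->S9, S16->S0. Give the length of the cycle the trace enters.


Trace from S0 until a state repeats:
  S0 -> S10 -> S8 -> S7 -> S2 -> S13 -> S16 -> S0
S0 first seen at step 0, revisited at step 7.
Cycle length = 7 - 0 = 7

7


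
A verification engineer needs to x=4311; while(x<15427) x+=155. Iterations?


Step 1: x goes from 4311 toward 15427 by 155; the body runs while x<15427, so iterations = ceil((bound-start)/step)
Step 2: Distance=11116
Step 3: ceil(11116/155)=72

72


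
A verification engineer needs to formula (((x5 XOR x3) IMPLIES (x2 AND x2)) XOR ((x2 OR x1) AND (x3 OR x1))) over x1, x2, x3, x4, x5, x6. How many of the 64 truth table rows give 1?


Formula: (((x5 XOR x3) IMPLIES (x2 AND x2)) XOR ((x2 OR x1) AND (x3 OR x1))) over 6 vars (64 rows)
Evaluate each row (x1, x2, x3, x4, x5, x6 as bits, MSB first):
  row 0 [000000]: (((0 XOR 0) IMPLIES (0 AND 0)) XOR ((0 OR 0) AND (0 OR 0))) -> 1
  row 1 [000001]: (((0 XOR 0) IMPLIES (0 AND 0)) XOR ((0 OR 0) AND (0 OR 0))) -> 1
  row 2 [000010]: (((1 XOR 0) IMPLIES (0 AND 0)) XOR ((0 OR 0) AND (0 OR 0))) -> 0
  row 3 [000011]: (((1 XOR 0) IMPLIES (0 AND 0)) XOR ((0 OR 0) AND (0 OR 0))) -> 0
  row 4 [000100]: (((0 XOR 0) IMPLIES (0 AND 0)) XOR ((0 OR 0) AND (0 OR 0))) -> 1
  (every remaining row is evaluated the same way; all 64 results are listed next)
Full result column, 8 rows per line (x1,x2,x3 fixed per line; x4,x5,x6 runs 000..111 left to right):
  rows 0-7 [x1,x2,x3=000]: 11001100  (ones: 4)
  rows 8-15 [x1,x2,x3=001]: 00110011  (ones: 4)
  rows 16-23 [x1,x2,x3=010]: 11111111  (ones: 8)
  rows 24-31 [x1,x2,x3=011]: 00000000  (ones: 0)
  rows 32-39 [x1,x2,x3=100]: 00110011  (ones: 4)
  rows 40-47 [x1,x2,x3=101]: 11001100  (ones: 4)
  rows 48-55 [x1,x2,x3=110]: 00000000  (ones: 0)
  rows 56-63 [x1,x2,x3=111]: 00000000  (ones: 0)
Count of 1-rows = 4+4+8+0+4+4+0+0 = 24

24


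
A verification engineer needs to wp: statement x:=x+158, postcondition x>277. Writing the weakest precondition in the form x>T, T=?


Formula: wp(x:=E, P) = P[E/x] (substitute E for x in postcondition)
Step 1: Postcondition: x>277
Step 2: Substitute x+158 for x: x+158>277
Step 3: Solve for x: x > 277-158 = 119

119


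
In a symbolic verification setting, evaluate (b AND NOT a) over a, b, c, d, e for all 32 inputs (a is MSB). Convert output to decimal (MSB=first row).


Formula: (b AND NOT a) over a, b, c, d, e (32 rows)
Evaluate each row (bits = a,b,c,d,e, MSB first):
  row 0 [00000]: (0 AND NOT 0) -> 0
  row 1 [00001]: (0 AND NOT 0) -> 0
  row 2 [00010]: (0 AND NOT 0) -> 0
  row 3 [00011]: (0 AND NOT 0) -> 0
  row 4 [00100]: (0 AND NOT 0) -> 0
  row 5 [00101]: (0 AND NOT 0) -> 0
  row 6 [00110]: (0 AND NOT 0) -> 0
  row 7 [00111]: (0 AND NOT 0) -> 0
  row 8 [01000]: (1 AND NOT 0) -> 1
  row 9 [01001]: (1 AND NOT 0) -> 1
  row 10 [01010]: (1 AND NOT 0) -> 1
  row 11 [01011]: (1 AND NOT 0) -> 1
  row 12 [01100]: (1 AND NOT 0) -> 1
  row 13 [01101]: (1 AND NOT 0) -> 1
  row 14 [01110]: (1 AND NOT 0) -> 1
  row 15 [01111]: (1 AND NOT 0) -> 1
  row 16 [10000]: (0 AND NOT 1) -> 0
  row 17 [10001]: (0 AND NOT 1) -> 0
  row 18 [10010]: (0 AND NOT 1) -> 0
  row 19 [10011]: (0 AND NOT 1) -> 0
  row 20 [10100]: (0 AND NOT 1) -> 0
  row 21 [10101]: (0 AND NOT 1) -> 0
  row 22 [10110]: (0 AND NOT 1) -> 0
  row 23 [10111]: (0 AND NOT 1) -> 0
  row 24 [11000]: (1 AND NOT 1) -> 0
  row 25 [11001]: (1 AND NOT 1) -> 0
  row 26 [11010]: (1 AND NOT 1) -> 0
  row 27 [11011]: (1 AND NOT 1) -> 0
  row 28 [11100]: (1 AND NOT 1) -> 0
  row 29 [11101]: (1 AND NOT 1) -> 0
  row 30 [11110]: (1 AND NOT 1) -> 0
  row 31 [11111]: (1 AND NOT 1) -> 0
Full result column, 4 rows per line (a,b,c fixed per line; d,e runs 00..11 left to right):
  rows 0-3 [a,b,c=000]: 0000  = hex 0
  rows 4-7 [a,b,c=001]: 0000  = hex 0
  rows 8-11 [a,b,c=010]: 1111  = hex F
  rows 12-15 [a,b,c=011]: 1111  = hex F
  rows 16-19 [a,b,c=100]: 0000  = hex 0
  rows 20-23 [a,b,c=101]: 0000  = hex 0
  rows 24-27 [a,b,c=110]: 0000  = hex 0
  rows 28-31 [a,b,c=111]: 0000  = hex 0
Output column (row 0 .. row 31) = 00000000111111110000000000000000
Output column grouped in 4s = 0000 0000 1111 1111 0000 0000 0000 0000 = 0x00FF0000
Convert to decimal digit by digit (value = value*16 + digit):
  0 -> 0
  0*16 + 0 = 0
  0*16 + 15 (F) = 15
  15*16 + 15 (F) = 255
  255*16 + 0 = 4080
  4080*16 + 0 = 65280
  65280*16 + 0 = 1044480
  1044480*16 + 0 = 16711680
Decimal = 16711680

16711680


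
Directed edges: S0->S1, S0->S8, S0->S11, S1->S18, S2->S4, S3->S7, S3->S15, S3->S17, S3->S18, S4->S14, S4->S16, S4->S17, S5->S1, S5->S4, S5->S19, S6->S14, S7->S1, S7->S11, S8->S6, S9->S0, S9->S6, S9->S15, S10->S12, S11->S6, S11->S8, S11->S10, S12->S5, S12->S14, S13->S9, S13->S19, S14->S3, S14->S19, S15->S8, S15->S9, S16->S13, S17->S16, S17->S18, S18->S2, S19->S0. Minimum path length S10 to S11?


BFS layer-by-layer from S10:
  dist 0: {S10}
  dist 1: {S12}
  dist 2: {S5, S14}
  dist 3: {S1, S3, S4, S19}
  dist 4: {S0, S7, S15, S16, S17, S18}
  dist 5: {S2, S8, S9, S11, S13}
  -> S11 reached at distance 5
Shortest path length = 5

5


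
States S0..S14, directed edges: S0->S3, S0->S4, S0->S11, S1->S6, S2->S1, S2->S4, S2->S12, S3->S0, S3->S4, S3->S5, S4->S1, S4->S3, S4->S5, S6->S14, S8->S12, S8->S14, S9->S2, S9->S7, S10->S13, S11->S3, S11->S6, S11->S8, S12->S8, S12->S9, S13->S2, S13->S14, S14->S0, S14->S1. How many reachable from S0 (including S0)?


BFS from S0:
  layer 0: {S0}
  layer 1: {S3, S4, S11}
  layer 2: {S1, S5, S6, S8}
  layer 3: {S12, S14}
  layer 4: {S9}
  layer 5: {S2, S7}
Reachable set: {S0, S1, S2, S3, S4, S5, S6, S7, S8, S9, S11, S12, S14}
Count = 13

13


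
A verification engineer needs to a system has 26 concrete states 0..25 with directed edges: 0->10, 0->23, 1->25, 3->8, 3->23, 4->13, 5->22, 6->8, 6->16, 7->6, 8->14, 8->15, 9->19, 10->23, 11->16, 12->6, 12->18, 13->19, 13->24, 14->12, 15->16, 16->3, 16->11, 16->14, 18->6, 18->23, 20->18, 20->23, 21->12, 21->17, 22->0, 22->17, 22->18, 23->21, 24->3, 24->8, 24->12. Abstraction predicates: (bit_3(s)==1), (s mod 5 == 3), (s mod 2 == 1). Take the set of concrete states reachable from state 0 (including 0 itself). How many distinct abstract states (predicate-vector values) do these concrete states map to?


BFS from 0:
Concrete reachable: {0, 3, 6, 8, 10, 11, 12, 14, 15, 16, 17, 18, 21, 23}
Abstract via predicates (bit_3(s)==1), (s mod 5 == 3), (s mod 2 == 1):
  (0,0,0) <- {0, 6, 16}
  (0,0,1) <- {17, 21}
  (0,1,0) <- {18}
  (0,1,1) <- {3, 23}
  (1,0,0) <- {10, 12, 14}
  (1,0,1) <- {11, 15}
  (1,1,0) <- {8}
Distinct abstract states = 7

7
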